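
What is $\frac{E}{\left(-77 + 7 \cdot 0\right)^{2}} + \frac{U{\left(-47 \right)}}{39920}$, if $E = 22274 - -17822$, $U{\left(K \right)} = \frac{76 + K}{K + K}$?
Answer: $\frac{21494180877}{3178350560} \approx 6.7627$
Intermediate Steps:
$U{\left(K \right)} = \frac{76 + K}{2 K}$
$E = 40096$ ($E = 22274 + 17822 = 40096$)
$\frac{E}{\left(-77 + 7 \cdot 0\right)^{2}} + \frac{U{\left(-47 \right)}}{39920} = \frac{40096}{\left(-77 + 7 \cdot 0\right)^{2}} + \frac{\frac{1}{2} \frac{1}{-47} \left(76 - 47\right)}{39920} = \frac{40096}{\left(-77 + 0\right)^{2}} + \frac{1}{2} \left(- \frac{1}{47}\right) 29 \cdot \frac{1}{39920} = \frac{40096}{\left(-77\right)^{2}} - \frac{29}{3752480} = \frac{40096}{5929} - \frac{29}{3752480} = 40096 \cdot \frac{1}{5929} - \frac{29}{3752480} = \frac{5728}{847} - \frac{29}{3752480} = \frac{21494180877}{3178350560}$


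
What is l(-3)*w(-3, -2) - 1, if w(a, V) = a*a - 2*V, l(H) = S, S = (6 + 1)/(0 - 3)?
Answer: -94/3 ≈ -31.333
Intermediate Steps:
S = -7/3 (S = 7/(-3) = 7*(-⅓) = -7/3 ≈ -2.3333)
l(H) = -7/3
w(a, V) = a² - 2*V
l(-3)*w(-3, -2) - 1 = -7*((-3)² - 2*(-2))/3 - 1 = -7*(9 + 4)/3 - 1 = -7/3*13 - 1 = -91/3 - 1 = -94/3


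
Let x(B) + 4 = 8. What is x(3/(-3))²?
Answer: 16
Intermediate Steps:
x(B) = 4 (x(B) = -4 + 8 = 4)
x(3/(-3))² = 4² = 16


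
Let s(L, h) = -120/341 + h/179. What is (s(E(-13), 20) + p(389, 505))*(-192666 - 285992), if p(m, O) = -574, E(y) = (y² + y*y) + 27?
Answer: 16777463576268/61039 ≈ 2.7486e+8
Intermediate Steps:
E(y) = 27 + 2*y² (E(y) = (y² + y²) + 27 = 2*y² + 27 = 27 + 2*y²)
s(L, h) = -120/341 + h/179 (s(L, h) = -120*1/341 + h*(1/179) = -120/341 + h/179)
(s(E(-13), 20) + p(389, 505))*(-192666 - 285992) = ((-120/341 + (1/179)*20) - 574)*(-192666 - 285992) = ((-120/341 + 20/179) - 574)*(-478658) = (-14660/61039 - 574)*(-478658) = -35051046/61039*(-478658) = 16777463576268/61039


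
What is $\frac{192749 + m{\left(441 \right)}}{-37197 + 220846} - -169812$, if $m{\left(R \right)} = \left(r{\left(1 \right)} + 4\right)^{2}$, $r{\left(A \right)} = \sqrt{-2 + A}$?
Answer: $\frac{31185996752}{183649} + \frac{8 i}{183649} \approx 1.6981 \cdot 10^{5} + 4.3561 \cdot 10^{-5} i$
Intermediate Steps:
$m{\left(R \right)} = \left(4 + i\right)^{2}$ ($m{\left(R \right)} = \left(\sqrt{-2 + 1} + 4\right)^{2} = \left(\sqrt{-1} + 4\right)^{2} = \left(i + 4\right)^{2} = \left(4 + i\right)^{2}$)
$\frac{192749 + m{\left(441 \right)}}{-37197 + 220846} - -169812 = \frac{192749 + \left(4 + i\right)^{2}}{-37197 + 220846} - -169812 = \frac{192749 + \left(4 + i\right)^{2}}{183649} + 169812 = \left(192749 + \left(4 + i\right)^{2}\right) \frac{1}{183649} + 169812 = \left(\frac{192749}{183649} + \frac{\left(4 + i\right)^{2}}{183649}\right) + 169812 = \frac{31185996737}{183649} + \frac{\left(4 + i\right)^{2}}{183649}$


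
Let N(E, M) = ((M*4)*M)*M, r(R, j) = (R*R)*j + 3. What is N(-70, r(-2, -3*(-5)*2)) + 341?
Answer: 7443809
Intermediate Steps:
r(R, j) = 3 + j*R**2 (r(R, j) = R**2*j + 3 = j*R**2 + 3 = 3 + j*R**2)
N(E, M) = 4*M**3 (N(E, M) = ((4*M)*M)*M = (4*M**2)*M = 4*M**3)
N(-70, r(-2, -3*(-5)*2)) + 341 = 4*(3 + (-3*(-5)*2)*(-2)**2)**3 + 341 = 4*(3 + (15*2)*4)**3 + 341 = 4*(3 + 30*4)**3 + 341 = 4*(3 + 120)**3 + 341 = 4*123**3 + 341 = 4*1860867 + 341 = 7443468 + 341 = 7443809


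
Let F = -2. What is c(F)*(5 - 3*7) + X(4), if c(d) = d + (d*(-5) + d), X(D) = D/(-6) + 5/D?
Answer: -1145/12 ≈ -95.417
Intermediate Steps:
X(D) = 5/D - D/6 (X(D) = D*(-⅙) + 5/D = -D/6 + 5/D = 5/D - D/6)
c(d) = -3*d (c(d) = d + (-5*d + d) = d - 4*d = -3*d)
c(F)*(5 - 3*7) + X(4) = (-3*(-2))*(5 - 3*7) + (5/4 - ⅙*4) = 6*(5 - 21) + (5*(¼) - ⅔) = 6*(-16) + (5/4 - ⅔) = -96 + 7/12 = -1145/12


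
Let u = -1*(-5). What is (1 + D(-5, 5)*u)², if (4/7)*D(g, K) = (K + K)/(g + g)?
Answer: 961/16 ≈ 60.063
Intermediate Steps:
u = 5
D(g, K) = 7*K/(4*g) (D(g, K) = 7*((K + K)/(g + g))/4 = 7*((2*K)/((2*g)))/4 = 7*((2*K)*(1/(2*g)))/4 = 7*(K/g)/4 = 7*K/(4*g))
(1 + D(-5, 5)*u)² = (1 + ((7/4)*5/(-5))*5)² = (1 + ((7/4)*5*(-⅕))*5)² = (1 - 7/4*5)² = (1 - 35/4)² = (-31/4)² = 961/16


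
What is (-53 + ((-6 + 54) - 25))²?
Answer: 900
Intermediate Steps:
(-53 + ((-6 + 54) - 25))² = (-53 + (48 - 25))² = (-53 + 23)² = (-30)² = 900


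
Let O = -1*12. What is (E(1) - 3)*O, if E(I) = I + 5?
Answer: -36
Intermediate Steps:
E(I) = 5 + I
O = -12
(E(1) - 3)*O = ((5 + 1) - 3)*(-12) = (6 - 3)*(-12) = 3*(-12) = -36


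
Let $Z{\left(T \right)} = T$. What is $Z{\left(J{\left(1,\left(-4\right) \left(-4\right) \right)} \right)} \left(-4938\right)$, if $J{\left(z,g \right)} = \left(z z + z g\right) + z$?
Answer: $-88884$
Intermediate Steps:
$J{\left(z,g \right)} = z + z^{2} + g z$ ($J{\left(z,g \right)} = \left(z^{2} + g z\right) + z = z + z^{2} + g z$)
$Z{\left(J{\left(1,\left(-4\right) \left(-4\right) \right)} \right)} \left(-4938\right) = 1 \left(1 - -16 + 1\right) \left(-4938\right) = 1 \left(1 + 16 + 1\right) \left(-4938\right) = 1 \cdot 18 \left(-4938\right) = 18 \left(-4938\right) = -88884$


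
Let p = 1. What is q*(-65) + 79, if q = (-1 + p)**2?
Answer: 79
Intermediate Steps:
q = 0 (q = (-1 + 1)**2 = 0**2 = 0)
q*(-65) + 79 = 0*(-65) + 79 = 0 + 79 = 79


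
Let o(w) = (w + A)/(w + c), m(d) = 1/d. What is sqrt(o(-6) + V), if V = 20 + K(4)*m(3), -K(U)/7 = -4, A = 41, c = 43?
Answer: sqrt(373071)/111 ≈ 5.5027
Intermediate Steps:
K(U) = 28 (K(U) = -7*(-4) = 28)
V = 88/3 (V = 20 + 28/3 = 88/3 ≈ 29.333)
o(w) = (41 + w)/(43 + w) (o(w) = (w + 41)/(w + 43) = (41 + w)/(43 + w))
sqrt(o(-6) + V) = sqrt((41 - 6)/(43 - 6) + 88/3) = sqrt(35/37 + 88/3) = sqrt(3361/111) = sqrt(373071)/111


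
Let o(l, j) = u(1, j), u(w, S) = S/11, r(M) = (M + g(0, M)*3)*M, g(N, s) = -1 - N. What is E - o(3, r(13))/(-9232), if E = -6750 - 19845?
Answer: -1350387655/50776 ≈ -26595.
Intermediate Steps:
r(M) = M*(-3 + M) (r(M) = (M + (-1 - 1*0)*3)*M = (M + (-1 + 0)*3)*M = (M - 1*3)*M = (M - 3)*M = (-3 + M)*M = M*(-3 + M))
u(w, S) = S/11 (u(w, S) = S*(1/11) = S/11)
E = -26595
o(l, j) = j/11
E - o(3, r(13))/(-9232) = -26595 - (13*(-3 + 13))/11/(-9232) = -26595 - (13*10)/11*(-1)/9232 = -26595 - (1/11)*130*(-1)/9232 = -26595 - 130*(-1)/(11*9232) = -26595 - 1*(-65/50776) = -26595 + 65/50776 = -1350387655/50776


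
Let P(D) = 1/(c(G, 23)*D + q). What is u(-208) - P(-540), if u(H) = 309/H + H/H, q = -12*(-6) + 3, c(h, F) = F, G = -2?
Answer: -1246637/2567760 ≈ -0.48550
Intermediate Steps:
q = 75 (q = 72 + 3 = 75)
u(H) = 1 + 309/H (u(H) = 309/H + 1 = 1 + 309/H)
P(D) = 1/(75 + 23*D) (P(D) = 1/(23*D + 75) = 1/(75 + 23*D))
u(-208) - P(-540) = (309 - 208)/(-208) - 1/(75 + 23*(-540)) = -1/208*101 - 1/(75 - 12420) = -101/208 - 1/(-12345) = -101/208 - 1*(-1/12345) = -101/208 + 1/12345 = -1246637/2567760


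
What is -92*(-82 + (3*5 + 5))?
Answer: 5704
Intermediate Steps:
-92*(-82 + (3*5 + 5)) = -92*(-82 + (15 + 5)) = -92*(-82 + 20) = -92*(-62) = 5704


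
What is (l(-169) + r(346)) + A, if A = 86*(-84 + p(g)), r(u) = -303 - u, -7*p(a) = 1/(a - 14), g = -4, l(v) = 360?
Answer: -473276/63 ≈ -7512.3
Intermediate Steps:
p(a) = -1/(7*(-14 + a)) (p(a) = -1/(7*(a - 14)) = -1/(7*(-14 + a)))
A = -455069/63 (A = 86*(-84 - 1/(-98 + 7*(-4))) = 86*(-84 - 1/(-98 - 28)) = 86*(-84 - 1/(-126)) = 86*(-84 - 1*(-1/126)) = 86*(-84 + 1/126) = 86*(-10583/126) = -455069/63 ≈ -7223.3)
(l(-169) + r(346)) + A = (360 + (-303 - 1*346)) - 455069/63 = (360 + (-303 - 346)) - 455069/63 = (360 - 649) - 455069/63 = -289 - 455069/63 = -473276/63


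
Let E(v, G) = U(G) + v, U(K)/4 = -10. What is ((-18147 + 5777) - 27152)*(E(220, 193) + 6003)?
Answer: -244364526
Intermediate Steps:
U(K) = -40 (U(K) = 4*(-10) = -40)
E(v, G) = -40 + v
((-18147 + 5777) - 27152)*(E(220, 193) + 6003) = ((-18147 + 5777) - 27152)*((-40 + 220) + 6003) = (-12370 - 27152)*(180 + 6003) = -39522*6183 = -244364526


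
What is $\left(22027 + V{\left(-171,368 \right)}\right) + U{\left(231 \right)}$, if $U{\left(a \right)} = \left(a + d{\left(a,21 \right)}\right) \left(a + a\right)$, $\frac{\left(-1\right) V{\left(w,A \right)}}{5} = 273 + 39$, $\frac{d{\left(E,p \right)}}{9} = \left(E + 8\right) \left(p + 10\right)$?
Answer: $30933811$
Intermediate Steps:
$d{\left(E,p \right)} = 9 \left(8 + E\right) \left(10 + p\right)$ ($d{\left(E,p \right)} = 9 \left(E + 8\right) \left(p + 10\right) = 9 \left(8 + E\right) \left(10 + p\right)$)
$V{\left(w,A \right)} = -1560$ ($V{\left(w,A \right)} = - 5 \left(273 + 39\right) = \left(-5\right) 312 = -1560$)
$U{\left(a \right)} = 2 a \left(2232 + 280 a\right)$ ($U{\left(a \right)} = \left(a + \left(720 + 72 \cdot 21 + 90 a + 9 a 21\right)\right) \left(a + a\right) = \left(a + \left(720 + 1512 + 90 a + 189 a\right)\right) 2 a = \left(a + \left(2232 + 279 a\right)\right) 2 a = \left(2232 + 280 a\right) 2 a = 2 a \left(2232 + 280 a\right)$)
$\left(22027 + V{\left(-171,368 \right)}\right) + U{\left(231 \right)} = \left(22027 - 1560\right) + 16 \cdot 231 \left(279 + 35 \cdot 231\right) = 20467 + 16 \cdot 231 \left(279 + 8085\right) = 20467 + 16 \cdot 231 \cdot 8364 = 20467 + 30913344 = 30933811$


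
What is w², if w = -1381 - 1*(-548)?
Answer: 693889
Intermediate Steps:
w = -833 (w = -1381 + 548 = -833)
w² = (-833)² = 693889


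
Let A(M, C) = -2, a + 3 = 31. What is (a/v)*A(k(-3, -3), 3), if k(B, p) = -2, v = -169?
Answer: 56/169 ≈ 0.33136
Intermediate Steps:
a = 28 (a = -3 + 31 = 28)
(a/v)*A(k(-3, -3), 3) = (28/(-169))*(-2) = (28*(-1/169))*(-2) = -28/169*(-2) = 56/169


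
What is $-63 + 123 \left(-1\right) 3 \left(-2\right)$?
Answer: $675$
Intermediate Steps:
$-63 + 123 \left(-1\right) 3 \left(-2\right) = -63 + 123 \left(\left(-3\right) \left(-2\right)\right) = -63 + 123 \cdot 6 = -63 + 738 = 675$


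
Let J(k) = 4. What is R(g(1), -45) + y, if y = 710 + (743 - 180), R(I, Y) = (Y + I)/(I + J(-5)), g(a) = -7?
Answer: 3871/3 ≈ 1290.3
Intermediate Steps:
R(I, Y) = (I + Y)/(4 + I) (R(I, Y) = (Y + I)/(I + 4) = (I + Y)/(4 + I))
y = 1273 (y = 710 + 563 = 1273)
R(g(1), -45) + y = (-7 - 45)/(4 - 7) + 1273 = -52/(-3) + 1273 = -1/3*(-52) + 1273 = 52/3 + 1273 = 3871/3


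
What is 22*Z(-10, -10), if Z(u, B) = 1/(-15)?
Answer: -22/15 ≈ -1.4667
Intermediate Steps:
Z(u, B) = -1/15
22*Z(-10, -10) = 22*(-1/15) = -22/15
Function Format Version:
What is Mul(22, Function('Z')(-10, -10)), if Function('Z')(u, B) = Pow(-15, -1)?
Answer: Rational(-22, 15) ≈ -1.4667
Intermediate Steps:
Function('Z')(u, B) = Rational(-1, 15)
Mul(22, Function('Z')(-10, -10)) = Mul(22, Rational(-1, 15)) = Rational(-22, 15)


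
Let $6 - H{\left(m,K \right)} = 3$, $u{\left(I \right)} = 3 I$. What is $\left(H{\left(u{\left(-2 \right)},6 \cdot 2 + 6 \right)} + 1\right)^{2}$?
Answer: $16$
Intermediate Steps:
$H{\left(m,K \right)} = 3$ ($H{\left(m,K \right)} = 6 - 3 = 3$)
$\left(H{\left(u{\left(-2 \right)},6 \cdot 2 + 6 \right)} + 1\right)^{2} = \left(3 + 1\right)^{2} = 4^{2} = 16$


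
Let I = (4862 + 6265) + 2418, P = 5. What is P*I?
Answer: 67725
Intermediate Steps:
I = 13545 (I = 11127 + 2418 = 13545)
P*I = 5*13545 = 67725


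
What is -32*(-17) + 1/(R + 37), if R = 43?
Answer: 43521/80 ≈ 544.01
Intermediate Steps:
-32*(-17) + 1/(R + 37) = -32*(-17) + 1/(43 + 37) = 544 + 1/80 = 43521/80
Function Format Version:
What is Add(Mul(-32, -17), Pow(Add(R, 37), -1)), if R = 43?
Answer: Rational(43521, 80) ≈ 544.01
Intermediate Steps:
Add(Mul(-32, -17), Pow(Add(R, 37), -1)) = Add(Mul(-32, -17), Pow(Add(43, 37), -1)) = Add(544, Pow(80, -1)) = Add(544, Rational(1, 80)) = Rational(43521, 80)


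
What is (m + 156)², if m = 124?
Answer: 78400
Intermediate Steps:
(m + 156)² = (124 + 156)² = 280² = 78400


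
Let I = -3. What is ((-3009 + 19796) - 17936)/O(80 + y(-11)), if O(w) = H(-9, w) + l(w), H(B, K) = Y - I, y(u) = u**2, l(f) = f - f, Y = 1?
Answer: -1149/4 ≈ -287.25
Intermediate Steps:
l(f) = 0
H(B, K) = 4 (H(B, K) = 1 - 1*(-3) = 1 + 3 = 4)
O(w) = 4 (O(w) = 4 + 0 = 4)
((-3009 + 19796) - 17936)/O(80 + y(-11)) = ((-3009 + 19796) - 17936)/4 = (16787 - 17936)*(1/4) = -1149*1/4 = -1149/4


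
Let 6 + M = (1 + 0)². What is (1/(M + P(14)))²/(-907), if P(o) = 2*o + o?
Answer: -1/1241683 ≈ -8.0536e-7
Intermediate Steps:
P(o) = 3*o
M = -5 (M = -6 + (1 + 0)² = -6 + 1² = -6 + 1 = -5)
(1/(M + P(14)))²/(-907) = (1/(-5 + 3*14))²/(-907) = (1/(-5 + 42))²*(-1/907) = (1/37)²*(-1/907) = (1/1369)*(-1/907) = -1/1241683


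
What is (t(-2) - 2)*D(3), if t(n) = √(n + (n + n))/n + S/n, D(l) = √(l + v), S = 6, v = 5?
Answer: √2*(-10 - I*√6) ≈ -14.142 - 3.4641*I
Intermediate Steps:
D(l) = √(5 + l) (D(l) = √(l + 5) = √(5 + l))
t(n) = 6/n + √3/√n (t(n) = √(n + (n + n))/n + 6/n = √(n + 2*n)/n + 6/n = √(3*n)/n + 6/n = (√3*√n)/n + 6/n = √3/√n + 6/n = 6/n + √3/√n)
(t(-2) - 2)*D(3) = ((6/(-2) + √3/√(-2)) - 2)*√(5 + 3) = ((6*(-½) + √3*(-I*√2/2)) - 2)*√8 = ((-3 - I*√6/2) - 2)*(2*√2) = (-5 - I*√6/2)*(2*√2) = 2*√2*(-5 - I*√6/2)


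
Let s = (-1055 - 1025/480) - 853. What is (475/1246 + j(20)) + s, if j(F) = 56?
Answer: -110869331/59808 ≈ -1853.8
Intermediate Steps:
s = -183373/96 (s = (-1055 - 1025*1/480) - 853 = (-1055 - 205/96) - 853 = -101485/96 - 853 = -183373/96 ≈ -1910.1)
(475/1246 + j(20)) + s = (475/1246 + 56) - 183373/96 = 70251/1246 - 183373/96 = -110869331/59808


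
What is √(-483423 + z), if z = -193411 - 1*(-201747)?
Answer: I*√475087 ≈ 689.27*I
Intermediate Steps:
z = 8336 (z = -193411 + 201747 = 8336)
√(-483423 + z) = √(-483423 + 8336) = √(-475087) = I*√475087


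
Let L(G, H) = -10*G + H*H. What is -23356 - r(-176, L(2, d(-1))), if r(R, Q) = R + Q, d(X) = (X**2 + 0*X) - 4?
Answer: -23169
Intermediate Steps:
d(X) = -4 + X**2 (d(X) = (X**2 + 0) - 4 = X**2 - 4 = -4 + X**2)
L(G, H) = H**2 - 10*G (L(G, H) = -10*G + H**2 = H**2 - 10*G)
r(R, Q) = Q + R
-23356 - r(-176, L(2, d(-1))) = -23356 - (((-4 + (-1)**2)**2 - 10*2) - 176) = -23356 - (((-4 + 1)**2 - 20) - 176) = -23356 - (((-3)**2 - 20) - 176) = -23356 - ((9 - 20) - 176) = -23356 - (-11 - 176) = -23356 - 1*(-187) = -23356 + 187 = -23169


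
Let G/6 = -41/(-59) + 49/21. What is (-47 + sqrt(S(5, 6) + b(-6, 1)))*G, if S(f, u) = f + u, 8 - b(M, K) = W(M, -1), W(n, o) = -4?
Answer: -50384/59 + 1072*sqrt(23)/59 ≈ -766.83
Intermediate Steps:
b(M, K) = 12 (b(M, K) = 8 - 1*(-4) = 8 + 4 = 12)
G = 1072/59 (G = 6*(-41/(-59) + 49/21) = 6*(-41*(-1/59) + 49*(1/21)) = 6*(41/59 + 7/3) = 6*(536/177) = 1072/59 ≈ 18.169)
(-47 + sqrt(S(5, 6) + b(-6, 1)))*G = (-47 + sqrt((5 + 6) + 12))*(1072/59) = (-47 + sqrt(11 + 12))*(1072/59) = (-47 + sqrt(23))*(1072/59) = -50384/59 + 1072*sqrt(23)/59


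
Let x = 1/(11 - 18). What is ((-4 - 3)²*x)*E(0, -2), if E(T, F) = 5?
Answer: -35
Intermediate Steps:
x = -⅐ (x = 1/(-7) = -⅐ ≈ -0.14286)
((-4 - 3)²*x)*E(0, -2) = ((-4 - 3)²*(-⅐))*5 = ((-7)²*(-⅐))*5 = (49*(-⅐))*5 = -7*5 = -35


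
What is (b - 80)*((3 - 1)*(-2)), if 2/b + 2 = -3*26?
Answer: 3201/10 ≈ 320.10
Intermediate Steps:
b = -1/40 (b = 2/(-2 - 3*26) = 2/(-2 - 78) = 2/(-80) = 2*(-1/80) = -1/40 ≈ -0.025000)
(b - 80)*((3 - 1)*(-2)) = (-1/40 - 80)*((3 - 1)*(-2)) = -3201*(-2)/20 = -3201/40*(-4) = 3201/10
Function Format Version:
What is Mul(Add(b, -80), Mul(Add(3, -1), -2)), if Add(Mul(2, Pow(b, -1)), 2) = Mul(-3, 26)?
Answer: Rational(3201, 10) ≈ 320.10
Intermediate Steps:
b = Rational(-1, 40) (b = Mul(2, Pow(Add(-2, Mul(-3, 26)), -1)) = Mul(2, Pow(Add(-2, -78), -1)) = Mul(2, Pow(-80, -1)) = Mul(2, Rational(-1, 80)) = Rational(-1, 40) ≈ -0.025000)
Mul(Add(b, -80), Mul(Add(3, -1), -2)) = Mul(Add(Rational(-1, 40), -80), Mul(Add(3, -1), -2)) = Mul(Rational(-3201, 40), Mul(2, -2)) = Mul(Rational(-3201, 40), -4) = Rational(3201, 10)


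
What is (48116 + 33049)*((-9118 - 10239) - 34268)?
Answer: -4352473125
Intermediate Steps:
(48116 + 33049)*((-9118 - 10239) - 34268) = 81165*(-19357 - 34268) = 81165*(-53625) = -4352473125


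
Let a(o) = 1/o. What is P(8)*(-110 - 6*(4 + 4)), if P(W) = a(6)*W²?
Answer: -5056/3 ≈ -1685.3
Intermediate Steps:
P(W) = W²/6
P(8)*(-110 - 6*(4 + 4)) = ((⅙)*8²)*(-110 - 6*(4 + 4)) = ((⅙)*64)*(-110 - 6*8) = 32*(-110 - 48)/3 = (32/3)*(-158) = -5056/3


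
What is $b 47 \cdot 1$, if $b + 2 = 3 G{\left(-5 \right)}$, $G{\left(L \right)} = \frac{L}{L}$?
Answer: $47$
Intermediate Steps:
$G{\left(L \right)} = 1$
$b = 1$ ($b = -2 + 3 \cdot 1 = -2 + 3 = 1$)
$b 47 \cdot 1 = 1 \cdot 47 \cdot 1 = 47 \cdot 1 = 47$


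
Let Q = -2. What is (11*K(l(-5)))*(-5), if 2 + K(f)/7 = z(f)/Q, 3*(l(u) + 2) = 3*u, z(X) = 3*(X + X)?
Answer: -7315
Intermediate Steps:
z(X) = 6*X (z(X) = 3*(2*X) = 6*X)
l(u) = -2 + u (l(u) = -2 + (3*u)/3 = -2 + u)
K(f) = -14 - 21*f (K(f) = -14 + 7*((6*f)/(-2)) = -14 + 7*((6*f)*(-½)) = -14 + 7*(-3*f) = -14 - 21*f)
(11*K(l(-5)))*(-5) = (11*(-14 - 21*(-2 - 5)))*(-5) = (11*(-14 - 21*(-7)))*(-5) = (11*(-14 + 147))*(-5) = (11*133)*(-5) = 1463*(-5) = -7315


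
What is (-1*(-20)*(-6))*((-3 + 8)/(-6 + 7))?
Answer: -600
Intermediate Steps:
(-1*(-20)*(-6))*((-3 + 8)/(-6 + 7)) = (20*(-6))*(5/1) = -600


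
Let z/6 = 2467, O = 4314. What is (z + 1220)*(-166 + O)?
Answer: 66459256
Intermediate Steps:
z = 14802 (z = 6*2467 = 14802)
(z + 1220)*(-166 + O) = (14802 + 1220)*(-166 + 4314) = 16022*4148 = 66459256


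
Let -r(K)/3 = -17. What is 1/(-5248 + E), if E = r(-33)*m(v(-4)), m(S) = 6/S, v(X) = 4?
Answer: -2/10343 ≈ -0.00019337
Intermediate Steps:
r(K) = 51 (r(K) = -3*(-17) = 51)
E = 153/2 (E = 51*(6/4) = 51*(6*(¼)) = 51*(3/2) = 153/2 ≈ 76.500)
1/(-5248 + E) = 1/(-5248 + 153/2) = 1/(-10343/2) = -2/10343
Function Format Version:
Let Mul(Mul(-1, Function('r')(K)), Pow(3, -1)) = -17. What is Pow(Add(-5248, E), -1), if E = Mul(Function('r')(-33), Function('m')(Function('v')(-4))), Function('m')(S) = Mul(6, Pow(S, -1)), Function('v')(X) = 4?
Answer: Rational(-2, 10343) ≈ -0.00019337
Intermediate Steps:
Function('r')(K) = 51 (Function('r')(K) = Mul(-3, -17) = 51)
E = Rational(153, 2) (E = Mul(51, Mul(6, Pow(4, -1))) = Mul(51, Mul(6, Rational(1, 4))) = Mul(51, Rational(3, 2)) = Rational(153, 2) ≈ 76.500)
Pow(Add(-5248, E), -1) = Pow(Add(-5248, Rational(153, 2)), -1) = Pow(Rational(-10343, 2), -1) = Rational(-2, 10343)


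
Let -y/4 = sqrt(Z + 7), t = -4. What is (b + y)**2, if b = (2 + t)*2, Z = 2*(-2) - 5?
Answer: -16 + 32*I*sqrt(2) ≈ -16.0 + 45.255*I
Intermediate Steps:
Z = -9 (Z = -4 - 5 = -9)
b = -4 (b = (2 - 4)*2 = -2*2 = -4)
y = -4*I*sqrt(2) (y = -4*sqrt(-9 + 7) = -4*I*sqrt(2) ≈ -5.6569*I)
(b + y)**2 = (-4 - 4*I*sqrt(2))**2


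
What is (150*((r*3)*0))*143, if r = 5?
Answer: 0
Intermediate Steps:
(150*((r*3)*0))*143 = (150*((5*3)*0))*143 = (150*(15*0))*143 = (150*0)*143 = 0*143 = 0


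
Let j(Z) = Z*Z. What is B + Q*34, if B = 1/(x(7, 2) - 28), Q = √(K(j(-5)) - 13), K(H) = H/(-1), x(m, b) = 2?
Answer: -1/26 + 34*I*√38 ≈ -0.038462 + 209.59*I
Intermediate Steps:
j(Z) = Z²
K(H) = -H (K(H) = H*(-1) = -H)
Q = I*√38 (Q = √(-1*(-5)² - 13) = √(-1*25 - 13) = √(-25 - 13) = √(-38) = I*√38 ≈ 6.1644*I)
B = -1/26 (B = 1/(2 - 28) = 1/(-26) = -1/26 ≈ -0.038462)
B + Q*34 = -1/26 + (I*√38)*34 = -1/26 + 34*I*√38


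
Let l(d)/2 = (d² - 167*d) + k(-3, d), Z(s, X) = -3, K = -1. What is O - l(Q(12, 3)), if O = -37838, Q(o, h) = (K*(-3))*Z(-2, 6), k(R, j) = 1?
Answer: -41008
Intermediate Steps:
Q(o, h) = -9 (Q(o, h) = -1*(-3)*(-3) = 3*(-3) = -9)
l(d) = 2 - 334*d + 2*d² (l(d) = 2*((d² - 167*d) + 1) = 2*(1 + d² - 167*d) = 2 - 334*d + 2*d²)
O - l(Q(12, 3)) = -37838 - (2 - 334*(-9) + 2*(-9)²) = -37838 - (2 + 3006 + 2*81) = -37838 - (2 + 3006 + 162) = -37838 - 1*3170 = -37838 - 3170 = -41008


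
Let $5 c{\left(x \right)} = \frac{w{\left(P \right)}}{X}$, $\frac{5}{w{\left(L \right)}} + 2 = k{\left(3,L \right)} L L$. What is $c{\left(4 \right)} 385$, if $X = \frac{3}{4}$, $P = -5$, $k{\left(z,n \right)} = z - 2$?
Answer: $\frac{1540}{69} \approx 22.319$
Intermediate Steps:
$k{\left(z,n \right)} = -2 + z$
$w{\left(L \right)} = \frac{5}{-2 + L^{2}}$ ($w{\left(L \right)} = \frac{5}{-2 + \left(-2 + 3\right) L L} = \frac{5}{-2 + 1 L L} = \frac{5}{-2 + L L} = \frac{5}{-2 + L^{2}}$)
$X = \frac{3}{4}$ ($X = 3 \cdot \frac{1}{4} = \frac{3}{4} \approx 0.75$)
$c{\left(x \right)} = \frac{4}{69}$ ($c{\left(x \right)} = \frac{\frac{5}{-2 + \left(-5\right)^{2}} \frac{1}{\frac{3}{4}}}{5} = \frac{\frac{5}{-2 + 25} \cdot \frac{4}{3}}{5} = \frac{\frac{5}{23} \cdot \frac{4}{3}}{5} = \frac{1}{5} \cdot \frac{20}{69} = \frac{4}{69}$)
$c{\left(4 \right)} 385 = \frac{4}{69} \cdot 385 = \frac{1540}{69}$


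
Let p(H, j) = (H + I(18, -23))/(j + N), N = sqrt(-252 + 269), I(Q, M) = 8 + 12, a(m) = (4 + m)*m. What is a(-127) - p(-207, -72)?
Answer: 80700243/5167 - 187*sqrt(17)/5167 ≈ 15618.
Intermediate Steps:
a(m) = m*(4 + m)
I(Q, M) = 20
N = sqrt(17) ≈ 4.1231
p(H, j) = (20 + H)/(j + sqrt(17)) (p(H, j) = (H + 20)/(j + sqrt(17)) = (20 + H)/(j + sqrt(17)))
a(-127) - p(-207, -72) = -127*(4 - 127) - (20 - 207)/(-72 + sqrt(17)) = -127*(-123) - (-187)/(-72 + sqrt(17)) = 15621 - (-187)/(-72 + sqrt(17)) = 15621 + 187/(-72 + sqrt(17))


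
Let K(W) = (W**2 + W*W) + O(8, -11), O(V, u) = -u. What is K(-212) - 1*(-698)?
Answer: 90597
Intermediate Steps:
K(W) = 11 + 2*W**2 (K(W) = (W**2 + W*W) - 1*(-11) = (W**2 + W**2) + 11 = 2*W**2 + 11 = 11 + 2*W**2)
K(-212) - 1*(-698) = (11 + 2*(-212)**2) - 1*(-698) = (11 + 2*44944) + 698 = (11 + 89888) + 698 = 89899 + 698 = 90597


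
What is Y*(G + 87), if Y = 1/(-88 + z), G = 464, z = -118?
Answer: -551/206 ≈ -2.6748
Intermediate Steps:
Y = -1/206 (Y = 1/(-88 - 118) = 1/(-206) = -1/206 ≈ -0.0048544)
Y*(G + 87) = -(464 + 87)/206 = -1/206*551 = -551/206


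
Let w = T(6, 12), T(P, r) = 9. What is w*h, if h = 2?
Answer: 18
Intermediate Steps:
w = 9
w*h = 9*2 = 18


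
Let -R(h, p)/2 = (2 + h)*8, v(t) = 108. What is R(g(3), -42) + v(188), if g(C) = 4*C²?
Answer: -500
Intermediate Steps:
R(h, p) = -32 - 16*h (R(h, p) = -2*(2 + h)*8 = -2*(16 + 8*h) = -32 - 16*h)
R(g(3), -42) + v(188) = (-32 - 64*3²) + 108 = (-32 - 64*9) + 108 = (-32 - 16*36) + 108 = (-32 - 576) + 108 = -608 + 108 = -500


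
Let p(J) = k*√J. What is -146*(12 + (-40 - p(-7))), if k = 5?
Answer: 4088 + 730*I*√7 ≈ 4088.0 + 1931.4*I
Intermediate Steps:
p(J) = 5*√J
-146*(12 + (-40 - p(-7))) = -146*(12 + (-40 - 5*√(-7))) = -146*(12 + (-40 - 5*I*√7)) = -146*(-28 - 5*I*√7) = 4088 + 730*I*√7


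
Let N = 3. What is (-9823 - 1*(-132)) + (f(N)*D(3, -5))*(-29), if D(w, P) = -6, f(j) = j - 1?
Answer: -9343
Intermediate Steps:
f(j) = -1 + j
(-9823 - 1*(-132)) + (f(N)*D(3, -5))*(-29) = (-9823 - 1*(-132)) + ((-1 + 3)*(-6))*(-29) = (-9823 + 132) + (2*(-6))*(-29) = -9691 - 12*(-29) = -9691 + 348 = -9343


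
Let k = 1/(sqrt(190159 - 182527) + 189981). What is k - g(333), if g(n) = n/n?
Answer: -4010286972/4010308081 - 4*sqrt(53)/12030924243 ≈ -0.99999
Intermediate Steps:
g(n) = 1
k = 1/(189981 + 12*sqrt(53)) (k = 1/(sqrt(7632) + 189981) = 1/(12*sqrt(53) + 189981) = 1/(189981 + 12*sqrt(53)) ≈ 5.2613e-6)
k - g(333) = (21109/4010308081 - 4*sqrt(53)/12030924243) - 1*1 = (21109/4010308081 - 4*sqrt(53)/12030924243) - 1 = -4010286972/4010308081 - 4*sqrt(53)/12030924243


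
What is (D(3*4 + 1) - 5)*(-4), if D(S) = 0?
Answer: 20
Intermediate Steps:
(D(3*4 + 1) - 5)*(-4) = (0 - 5)*(-4) = -5*(-4) = 20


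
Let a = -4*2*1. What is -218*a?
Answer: 1744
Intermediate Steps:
a = -8 (a = -8*1 = -8)
-218*a = -218*(-8) = 1744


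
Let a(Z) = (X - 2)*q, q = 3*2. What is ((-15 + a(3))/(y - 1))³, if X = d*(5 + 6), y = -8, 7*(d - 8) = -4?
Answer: -1263214441/9261 ≈ -1.3640e+5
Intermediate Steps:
d = 52/7 (d = 8 + (⅐)*(-4) = 8 - 4/7 = 52/7 ≈ 7.4286)
q = 6
X = 572/7 (X = 52*(5 + 6)/7 = (52/7)*11 = 572/7 ≈ 81.714)
a(Z) = 3348/7 (a(Z) = (572/7 - 2)*6 = (558/7)*6 = 3348/7)
((-15 + a(3))/(y - 1))³ = ((-15 + 3348/7)/(-8 - 1))³ = ((3243/7)/(-9))³ = ((3243/7)*(-⅑))³ = (-1081/21)³ = -1263214441/9261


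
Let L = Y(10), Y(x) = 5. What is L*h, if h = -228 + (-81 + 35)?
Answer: -1370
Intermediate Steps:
h = -274 (h = -228 - 46 = -274)
L = 5
L*h = 5*(-274) = -1370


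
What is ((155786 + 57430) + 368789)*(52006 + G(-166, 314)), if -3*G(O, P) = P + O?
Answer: 90717119350/3 ≈ 3.0239e+10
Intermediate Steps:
G(O, P) = -O/3 - P/3 (G(O, P) = -(P + O)/3 = -(O + P)/3 = -O/3 - P/3)
((155786 + 57430) + 368789)*(52006 + G(-166, 314)) = ((155786 + 57430) + 368789)*(52006 + (-⅓*(-166) - ⅓*314)) = (213216 + 368789)*(52006 + (166/3 - 314/3)) = 582005*(52006 - 148/3) = 582005*(155870/3) = 90717119350/3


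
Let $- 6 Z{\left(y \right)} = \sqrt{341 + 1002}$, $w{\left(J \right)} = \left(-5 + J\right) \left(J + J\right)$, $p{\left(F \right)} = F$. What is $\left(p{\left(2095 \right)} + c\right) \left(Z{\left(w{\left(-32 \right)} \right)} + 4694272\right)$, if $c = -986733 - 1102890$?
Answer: $-9799424239616 + \frac{1043764 \sqrt{1343}}{3} \approx -9.7994 \cdot 10^{12}$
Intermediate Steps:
$c = -2089623$ ($c = -986733 - 1102890 = -2089623$)
$w{\left(J \right)} = 2 J \left(-5 + J\right)$ ($w{\left(J \right)} = \left(-5 + J\right) 2 J = 2 J \left(-5 + J\right)$)
$Z{\left(y \right)} = - \frac{\sqrt{1343}}{6}$ ($Z{\left(y \right)} = - \frac{\sqrt{341 + 1002}}{6} = - \frac{\sqrt{1343}}{6}$)
$\left(p{\left(2095 \right)} + c\right) \left(Z{\left(w{\left(-32 \right)} \right)} + 4694272\right) = \left(2095 - 2089623\right) \left(- \frac{\sqrt{1343}}{6} + 4694272\right) = - 2087528 \left(4694272 - \frac{\sqrt{1343}}{6}\right) = -9799424239616 + \frac{1043764 \sqrt{1343}}{3}$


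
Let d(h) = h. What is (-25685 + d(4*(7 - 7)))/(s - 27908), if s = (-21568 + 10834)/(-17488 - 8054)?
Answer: 109341045/118802567 ≈ 0.92036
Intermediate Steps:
s = 1789/4257 (s = -10734/(-25542) = -10734*(-1/25542) = 1789/4257 ≈ 0.42025)
(-25685 + d(4*(7 - 7)))/(s - 27908) = (-25685 + 4*(7 - 7))/(1789/4257 - 27908) = (-25685 + 4*0)/(-118802567/4257) = (-25685 + 0)*(-4257/118802567) = -25685*(-4257/118802567) = 109341045/118802567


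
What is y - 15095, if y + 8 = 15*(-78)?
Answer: -16273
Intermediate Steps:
y = -1178 (y = -8 + 15*(-78) = -8 - 1170 = -1178)
y - 15095 = -1178 - 15095 = -16273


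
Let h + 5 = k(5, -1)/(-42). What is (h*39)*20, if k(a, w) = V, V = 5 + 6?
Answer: -28730/7 ≈ -4104.3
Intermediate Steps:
V = 11
k(a, w) = 11
h = -221/42 (h = -5 + 11/(-42) = -5 + 11*(-1/42) = -5 - 11/42 = -221/42 ≈ -5.2619)
(h*39)*20 = -221/42*39*20 = -2873/14*20 = -28730/7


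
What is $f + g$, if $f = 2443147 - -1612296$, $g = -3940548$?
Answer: $114895$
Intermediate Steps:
$f = 4055443$ ($f = 2443147 + 1612296 = 4055443$)
$f + g = 4055443 - 3940548 = 114895$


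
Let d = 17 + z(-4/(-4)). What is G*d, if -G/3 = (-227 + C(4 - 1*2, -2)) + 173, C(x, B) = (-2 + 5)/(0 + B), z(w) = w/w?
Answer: 2997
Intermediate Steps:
z(w) = 1
d = 18 (d = 17 + 1 = 18)
C(x, B) = 3/B
G = 333/2 (G = -3*((-227 + 3/(-2)) + 173) = -3*((-227 + 3*(-½)) + 173) = -3*((-227 - 3/2) + 173) = -3*(-457/2 + 173) = -3*(-111/2) = 333/2 ≈ 166.50)
G*d = (333/2)*18 = 2997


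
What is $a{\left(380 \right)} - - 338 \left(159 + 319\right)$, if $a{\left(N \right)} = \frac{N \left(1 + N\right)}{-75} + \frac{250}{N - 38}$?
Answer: $\frac{136487353}{855} \approx 1.5963 \cdot 10^{5}$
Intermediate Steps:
$a{\left(N \right)} = \frac{250}{-38 + N} - \frac{N \left(1 + N\right)}{75}$ ($a{\left(N \right)} = N \left(1 + N\right) \left(- \frac{1}{75}\right) + \frac{250}{-38 + N} = - \frac{N \left(1 + N\right)}{75} + \frac{250}{-38 + N} = \frac{250}{-38 + N} - \frac{N \left(1 + N\right)}{75}$)
$a{\left(380 \right)} - - 338 \left(159 + 319\right) = \frac{18750 - 380^{3} + 37 \cdot 380^{2} + 38 \cdot 380}{75 \left(-38 + 380\right)} - - 338 \left(159 + 319\right) = \frac{18750 - 54872000 + 37 \cdot 144400 + 14440}{75 \cdot 342} - \left(-338\right) 478 = \frac{1}{75} \cdot \frac{1}{342} \left(18750 - 54872000 + 5342800 + 14440\right) - -161564 = \frac{1}{75} \cdot \frac{1}{342} \left(-49496010\right) + 161564 = - \frac{1649867}{855} + 161564 = \frac{136487353}{855}$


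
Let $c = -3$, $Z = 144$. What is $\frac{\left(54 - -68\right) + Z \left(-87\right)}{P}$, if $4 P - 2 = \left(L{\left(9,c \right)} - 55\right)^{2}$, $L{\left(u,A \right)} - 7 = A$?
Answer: $- \frac{49624}{2603} \approx -19.064$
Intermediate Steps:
$L{\left(u,A \right)} = 7 + A$
$P = \frac{2603}{4}$ ($P = \frac{1}{2} + \frac{\left(\left(7 - 3\right) - 55\right)^{2}}{4} = \frac{1}{2} + \frac{\left(4 - 55\right)^{2}}{4} = \frac{1}{2} + \frac{\left(-51\right)^{2}}{4} = \frac{1}{2} + \frac{1}{4} \cdot 2601 = \frac{1}{2} + \frac{2601}{4} = \frac{2603}{4} \approx 650.75$)
$\frac{\left(54 - -68\right) + Z \left(-87\right)}{P} = \frac{\left(54 - -68\right) + 144 \left(-87\right)}{\frac{2603}{4}} = \left(\left(54 + 68\right) - 12528\right) \frac{4}{2603} = \left(122 - 12528\right) \frac{4}{2603} = \left(-12406\right) \frac{4}{2603} = - \frac{49624}{2603}$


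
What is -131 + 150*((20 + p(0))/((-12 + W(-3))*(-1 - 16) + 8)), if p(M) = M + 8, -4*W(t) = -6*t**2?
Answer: -371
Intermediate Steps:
W(t) = 3*t**2/2 (W(t) = -(-3)*t**2/2 = 3*t**2/2)
p(M) = 8 + M
-131 + 150*((20 + p(0))/((-12 + W(-3))*(-1 - 16) + 8)) = -131 + 150*((20 + (8 + 0))/((-12 + (3/2)*(-3)**2)*(-1 - 16) + 8)) = -131 + 150*((20 + 8)/((-12 + (3/2)*9)*(-17) + 8)) = -131 + 150*(28/((-12 + 27/2)*(-17) + 8)) = -131 + 150*(28/((3/2)*(-17) + 8)) = -131 + 150*(28/(-51/2 + 8)) = -131 + 150*(28/(-35/2)) = -131 + 150*(28*(-2/35)) = -131 + 150*(-8/5) = -131 - 240 = -371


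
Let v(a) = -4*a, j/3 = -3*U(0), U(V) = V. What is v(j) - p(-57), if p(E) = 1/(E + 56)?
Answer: 1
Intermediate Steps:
p(E) = 1/(56 + E)
j = 0 (j = 3*(-3*0) = 3*0 = 0)
v(j) - p(-57) = -4*0 - 1/(56 - 57) = 0 - 1/(-1) = 0 - 1*(-1) = 0 + 1 = 1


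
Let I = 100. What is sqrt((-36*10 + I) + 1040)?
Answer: 2*sqrt(195) ≈ 27.928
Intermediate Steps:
sqrt((-36*10 + I) + 1040) = sqrt((-36*10 + 100) + 1040) = sqrt((-360 + 100) + 1040) = sqrt(-260 + 1040) = sqrt(780) = 2*sqrt(195)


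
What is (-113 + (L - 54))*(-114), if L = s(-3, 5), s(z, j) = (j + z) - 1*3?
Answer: 19152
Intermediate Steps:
s(z, j) = -3 + j + z (s(z, j) = (j + z) - 3 = -3 + j + z)
L = -1 (L = -3 + 5 - 3 = -1)
(-113 + (L - 54))*(-114) = (-113 + (-1 - 54))*(-114) = (-113 - 55)*(-114) = -168*(-114) = 19152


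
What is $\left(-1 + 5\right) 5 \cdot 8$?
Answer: $160$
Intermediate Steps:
$\left(-1 + 5\right) 5 \cdot 8 = 4 \cdot 5 \cdot 8 = 20 \cdot 8 = 160$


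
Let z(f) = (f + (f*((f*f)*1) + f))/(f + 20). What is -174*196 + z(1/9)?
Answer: -499998581/14661 ≈ -34104.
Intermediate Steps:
z(f) = (f³ + 2*f)/(20 + f) (z(f) = (f + (f*(f²*1) + f))/(20 + f) = (f + (f*f² + f))/(20 + f) = (f + (f³ + f))/(20 + f) = (f + (f + f³))/(20 + f) = (f³ + 2*f)/(20 + f))
-174*196 + z(1/9) = -174*196 + (2 + (1/9)²)/(9*(20 + 1/9)) = -34104 + (2 + (⅑)²)/(9*(20 + ⅑)) = -34104 + (2 + 1/81)/(9*(181/9)) = -34104 + (⅑)*(9/181)*(163/81) = -34104 + 163/14661 = -499998581/14661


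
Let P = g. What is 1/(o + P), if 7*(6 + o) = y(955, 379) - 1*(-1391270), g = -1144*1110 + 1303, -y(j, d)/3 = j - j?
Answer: -7/7488531 ≈ -9.3476e-7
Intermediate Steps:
y(j, d) = 0 (y(j, d) = -3*(j - j) = -3*0 = 0)
g = -1268537 (g = -1269840 + 1303 = -1268537)
o = 1391228/7 (o = -6 + (0 - 1*(-1391270))/7 = -6 + (0 + 1391270)/7 = -6 + (⅐)*1391270 = -6 + 1391270/7 = 1391228/7 ≈ 1.9875e+5)
P = -1268537
1/(o + P) = 1/(1391228/7 - 1268537) = 1/(-7488531/7) = -7/7488531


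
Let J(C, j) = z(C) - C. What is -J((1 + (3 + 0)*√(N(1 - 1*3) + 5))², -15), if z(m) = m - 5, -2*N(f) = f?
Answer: 5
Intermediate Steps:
N(f) = -f/2
z(m) = -5 + m
J(C, j) = -5 (J(C, j) = (-5 + C) - C = -5)
-J((1 + (3 + 0)*√(N(1 - 1*3) + 5))², -15) = -1*(-5) = 5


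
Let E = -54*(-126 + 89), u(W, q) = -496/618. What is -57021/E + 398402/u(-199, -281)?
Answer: -20498363731/41292 ≈ -4.9642e+5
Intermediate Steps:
u(W, q) = -248/309 (u(W, q) = -496*1/618 = -248/309)
E = 1998 (E = -54*(-37) = 1998)
-57021/E + 398402/u(-199, -281) = -57021/1998 + 398402/(-248/309) = -57021*1/1998 + 398402*(-309/248) = -19007/666 - 61553109/124 = -20498363731/41292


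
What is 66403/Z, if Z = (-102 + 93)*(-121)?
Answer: 66403/1089 ≈ 60.976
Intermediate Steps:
Z = 1089 (Z = -9*(-121) = 1089)
66403/Z = 66403/1089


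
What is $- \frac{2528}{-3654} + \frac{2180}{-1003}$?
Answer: $- \frac{2715068}{1832481} \approx -1.4816$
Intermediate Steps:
$- \frac{2528}{-3654} + \frac{2180}{-1003} = \left(-2528\right) \left(- \frac{1}{3654}\right) + 2180 \left(- \frac{1}{1003}\right) = \frac{1264}{1827} - \frac{2180}{1003} = - \frac{2715068}{1832481}$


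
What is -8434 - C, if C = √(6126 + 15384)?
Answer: -8434 - 3*√2390 ≈ -8580.7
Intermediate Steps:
C = 3*√2390 (C = √21510 = 3*√2390 ≈ 146.66)
-8434 - C = -8434 - 3*√2390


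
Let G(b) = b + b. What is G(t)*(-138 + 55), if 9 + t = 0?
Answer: 1494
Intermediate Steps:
t = -9 (t = -9 + 0 = -9)
G(b) = 2*b
G(t)*(-138 + 55) = (2*(-9))*(-138 + 55) = -18*(-83) = 1494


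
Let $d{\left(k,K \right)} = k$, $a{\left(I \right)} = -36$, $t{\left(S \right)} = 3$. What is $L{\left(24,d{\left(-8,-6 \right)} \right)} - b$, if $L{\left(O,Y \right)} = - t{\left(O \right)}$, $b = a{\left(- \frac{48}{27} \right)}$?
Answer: $33$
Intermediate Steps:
$b = -36$
$L{\left(O,Y \right)} = -3$ ($L{\left(O,Y \right)} = \left(-1\right) 3 = -3$)
$L{\left(24,d{\left(-8,-6 \right)} \right)} - b = -3 - -36 = -3 + 36 = 33$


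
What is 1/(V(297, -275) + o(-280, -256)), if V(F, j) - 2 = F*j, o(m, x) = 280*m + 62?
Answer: -1/160011 ≈ -6.2496e-6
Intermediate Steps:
o(m, x) = 62 + 280*m
V(F, j) = 2 + F*j
1/(V(297, -275) + o(-280, -256)) = 1/((2 + 297*(-275)) + (62 + 280*(-280))) = 1/((2 - 81675) + (62 - 78400)) = 1/(-81673 - 78338) = 1/(-160011) = -1/160011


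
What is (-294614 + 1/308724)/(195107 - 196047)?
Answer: 18190882507/58040112 ≈ 313.42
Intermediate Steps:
(-294614 + 1/308724)/(195107 - 196047) = (-294614 + 1/308724)/(-940) = -90954412535/308724*(-1/940) = 18190882507/58040112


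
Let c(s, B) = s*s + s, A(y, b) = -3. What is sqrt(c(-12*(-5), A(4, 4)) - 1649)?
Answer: sqrt(2011) ≈ 44.844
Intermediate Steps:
c(s, B) = s + s**2 (c(s, B) = s**2 + s = s + s**2)
sqrt(c(-12*(-5), A(4, 4)) - 1649) = sqrt((-12*(-5))*(1 - 12*(-5)) - 1649) = sqrt(60*(1 + 60) - 1649) = sqrt(60*61 - 1649) = sqrt(3660 - 1649) = sqrt(2011)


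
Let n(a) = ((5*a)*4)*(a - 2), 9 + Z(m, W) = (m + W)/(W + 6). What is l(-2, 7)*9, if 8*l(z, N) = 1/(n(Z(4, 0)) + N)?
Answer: 81/124504 ≈ 0.00065058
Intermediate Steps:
Z(m, W) = -9 + (W + m)/(6 + W) (Z(m, W) = -9 + (m + W)/(W + 6) = -9 + (W + m)/(6 + W))
n(a) = 20*a*(-2 + a) (n(a) = (20*a)*(-2 + a) = 20*a*(-2 + a))
l(z, N) = 1/(8*(15500/9 + N)) (l(z, N) = 1/(8*(20*((-54 + 4 - 8*0)/(6 + 0))*(-2 + (-54 + 4 - 8*0)/(6 + 0)) + N)) = 1/(8*(20*((-54 + 4 + 0)/6)*(-2 + (-54 + 4 + 0)/6) + N)) = 1/(8*(20*((1/6)*(-50))*(-2 + (1/6)*(-50)) + N)) = 1/(8*(20*(-25/3)*(-2 - 25/3) + N)) = 1/(8*(20*(-25/3)*(-31/3) + N)) = 1/(8*(15500/9 + N)))
l(-2, 7)*9 = (9/(8*(15500 + 9*7)))*9 = (9/(8*(15500 + 63)))*9 = ((9/8)/15563)*9 = ((9/8)*(1/15563))*9 = (9/124504)*9 = 81/124504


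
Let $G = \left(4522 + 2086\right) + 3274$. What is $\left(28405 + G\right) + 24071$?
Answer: $62358$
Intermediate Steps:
$G = 9882$ ($G = 6608 + 3274 = 9882$)
$\left(28405 + G\right) + 24071 = \left(28405 + 9882\right) + 24071 = 38287 + 24071 = 62358$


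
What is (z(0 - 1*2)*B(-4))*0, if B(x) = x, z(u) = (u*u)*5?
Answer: 0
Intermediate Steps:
z(u) = 5*u² (z(u) = u²*5 = 5*u²)
(z(0 - 1*2)*B(-4))*0 = ((5*(0 - 1*2)²)*(-4))*0 = ((5*(0 - 2)²)*(-4))*0 = ((5*(-2)²)*(-4))*0 = ((5*4)*(-4))*0 = (20*(-4))*0 = -80*0 = 0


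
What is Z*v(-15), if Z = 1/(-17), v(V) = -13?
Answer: 13/17 ≈ 0.76471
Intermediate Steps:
Z = -1/17 ≈ -0.058824
Z*v(-15) = -1/17*(-13) = 13/17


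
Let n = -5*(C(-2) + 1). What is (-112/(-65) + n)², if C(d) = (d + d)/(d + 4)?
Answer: 190969/4225 ≈ 45.200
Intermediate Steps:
C(d) = 2*d/(4 + d) (C(d) = (2*d)/(4 + d) = 2*d/(4 + d))
n = 5 (n = -5*(2*(-2)/(4 - 2) + 1) = -5*(2*(-2)/2 + 1) = -5*(2*(-2)*(½) + 1) = -5*(-2 + 1) = -5*(-1) = 5)
(-112/(-65) + n)² = (-112/(-65) + 5)² = (-112*(-1/65) + 5)² = (112/65 + 5)² = (437/65)² = 190969/4225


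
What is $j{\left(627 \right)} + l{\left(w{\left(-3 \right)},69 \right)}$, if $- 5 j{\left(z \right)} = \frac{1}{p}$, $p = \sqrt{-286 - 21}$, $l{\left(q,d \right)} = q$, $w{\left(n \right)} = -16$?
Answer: $-16 + \frac{i \sqrt{307}}{1535} \approx -16.0 + 0.011415 i$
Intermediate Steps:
$p = i \sqrt{307}$ ($p = \sqrt{-307} = i \sqrt{307} \approx 17.521 i$)
$j{\left(z \right)} = \frac{i \sqrt{307}}{1535}$ ($j{\left(z \right)} = - \frac{1}{5 i \sqrt{307}} = - \frac{\left(- \frac{1}{307}\right) i \sqrt{307}}{5} = \frac{i \sqrt{307}}{1535}$)
$j{\left(627 \right)} + l{\left(w{\left(-3 \right)},69 \right)} = \frac{i \sqrt{307}}{1535} - 16 = -16 + \frac{i \sqrt{307}}{1535}$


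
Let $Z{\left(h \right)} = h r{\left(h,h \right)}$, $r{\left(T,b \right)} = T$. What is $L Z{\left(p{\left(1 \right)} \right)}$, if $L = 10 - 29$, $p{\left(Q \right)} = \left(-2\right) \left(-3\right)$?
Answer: $-684$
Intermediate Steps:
$p{\left(Q \right)} = 6$
$Z{\left(h \right)} = h^{2}$ ($Z{\left(h \right)} = h h = h^{2}$)
$L = -19$
$L Z{\left(p{\left(1 \right)} \right)} = - 19 \cdot 6^{2} = \left(-19\right) 36 = -684$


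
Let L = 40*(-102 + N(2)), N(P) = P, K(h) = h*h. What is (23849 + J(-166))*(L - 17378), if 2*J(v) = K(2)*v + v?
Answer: -500972052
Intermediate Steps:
K(h) = h**2
J(v) = 5*v/2 (J(v) = (2**2*v + v)/2 = (4*v + v)/2 = (5*v)/2 = 5*v/2)
L = -4000 (L = 40*(-102 + 2) = 40*(-100) = -4000)
(23849 + J(-166))*(L - 17378) = (23849 + (5/2)*(-166))*(-4000 - 17378) = (23849 - 415)*(-21378) = 23434*(-21378) = -500972052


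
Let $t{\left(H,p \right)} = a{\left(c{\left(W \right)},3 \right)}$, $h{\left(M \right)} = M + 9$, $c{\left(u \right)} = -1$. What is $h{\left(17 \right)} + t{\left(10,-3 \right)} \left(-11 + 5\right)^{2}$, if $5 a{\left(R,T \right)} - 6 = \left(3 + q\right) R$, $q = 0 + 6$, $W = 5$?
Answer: $\frac{22}{5} \approx 4.4$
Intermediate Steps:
$q = 6$
$a{\left(R,T \right)} = \frac{6}{5} + \frac{9 R}{5}$ ($a{\left(R,T \right)} = \frac{6}{5} + \frac{\left(3 + 6\right) R}{5} = \frac{6}{5} + \frac{9 R}{5}$)
$h{\left(M \right)} = 9 + M$
$t{\left(H,p \right)} = - \frac{3}{5}$ ($t{\left(H,p \right)} = \frac{6}{5} + \frac{9}{5} \left(-1\right) = \frac{6}{5} - \frac{9}{5} = - \frac{3}{5}$)
$h{\left(17 \right)} + t{\left(10,-3 \right)} \left(-11 + 5\right)^{2} = \left(9 + 17\right) - \frac{3 \left(-11 + 5\right)^{2}}{5} = 26 - \frac{3 \left(-6\right)^{2}}{5} = 26 - \frac{108}{5} = \frac{22}{5}$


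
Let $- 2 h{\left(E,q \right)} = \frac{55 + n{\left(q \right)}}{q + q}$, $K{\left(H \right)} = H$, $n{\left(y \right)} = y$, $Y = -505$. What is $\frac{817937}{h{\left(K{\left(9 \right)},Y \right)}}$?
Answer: $- \frac{165223274}{45} \approx -3.6716 \cdot 10^{6}$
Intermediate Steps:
$h{\left(E,q \right)} = - \frac{55 + q}{4 q}$ ($h{\left(E,q \right)} = - \frac{\left(55 + q\right) \frac{1}{q + q}}{2} = - \frac{\left(55 + q\right) \frac{1}{2 q}}{2} = - \frac{\frac{1}{2} \frac{1}{q} \left(55 + q\right)}{2} = - \frac{55 + q}{4 q}$)
$\frac{817937}{h{\left(K{\left(9 \right)},Y \right)}} = \frac{817937}{\frac{1}{4} \frac{1}{-505} \left(-55 - -505\right)} = \frac{817937}{\frac{1}{4} \left(- \frac{1}{505}\right) \left(-55 + 505\right)} = \frac{817937}{\frac{1}{4} \left(- \frac{1}{505}\right) 450} = \frac{817937}{- \frac{45}{202}} = 817937 \left(- \frac{202}{45}\right) = - \frac{165223274}{45}$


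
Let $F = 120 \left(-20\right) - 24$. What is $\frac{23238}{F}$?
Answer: $- \frac{3873}{404} \approx -9.5866$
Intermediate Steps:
$F = -2424$ ($F = -2400 - 24 = -2424$)
$\frac{23238}{F} = \frac{23238}{-2424} = 23238 \left(- \frac{1}{2424}\right) = - \frac{3873}{404}$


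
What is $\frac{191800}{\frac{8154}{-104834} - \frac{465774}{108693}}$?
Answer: $- \frac{364251278718600}{8285872373} \approx -43961.0$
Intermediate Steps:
$\frac{191800}{\frac{8154}{-104834} - \frac{465774}{108693}} = \frac{191800}{8154 \left(- \frac{1}{104834}\right) - \frac{155258}{36231}} = \frac{191800}{- \frac{4077}{52417} - \frac{155258}{36231}} = \frac{191800}{- \frac{8285872373}{1899120327}} = 191800 \left(- \frac{1899120327}{8285872373}\right) = - \frac{364251278718600}{8285872373}$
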